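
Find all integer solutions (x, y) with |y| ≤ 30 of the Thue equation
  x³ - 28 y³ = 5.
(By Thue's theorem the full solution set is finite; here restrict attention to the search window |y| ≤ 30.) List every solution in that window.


The equation is x³ - 28y³ = 5. For fixed y, x³ = 28·y³ + 5, so a solution requires the RHS to be a perfect cube.
Strategy: iterate y from -30 to 30, compute RHS = 28·y³ + 5, and check whether it is a (positive or negative) perfect cube.
Check small values of y:
  y = 0: RHS = 5 is not a perfect cube.
  y = 1: RHS = 33 is not a perfect cube.
  y = -1: RHS = -23 is not a perfect cube.
  y = 2: RHS = 229 is not a perfect cube.
  y = -2: RHS = -219 is not a perfect cube.
  y = 3: RHS = 761 is not a perfect cube.
  y = -3: RHS = -751 is not a perfect cube.
Continuing the search up to |y| = 30 finds no solutions either.
No (x, y) in the scanned range satisfies the equation.

No integer solutions with |y| ≤ 30.


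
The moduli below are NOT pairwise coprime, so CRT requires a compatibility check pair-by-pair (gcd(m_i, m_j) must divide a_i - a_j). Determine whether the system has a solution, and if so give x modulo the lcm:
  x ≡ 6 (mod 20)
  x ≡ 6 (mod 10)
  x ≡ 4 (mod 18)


Moduli 20, 10, 18 are not pairwise coprime, so CRT works modulo lcm(m_i) when all pairwise compatibility conditions hold.
Pairwise compatibility: gcd(m_i, m_j) must divide a_i - a_j for every pair.
Merge one congruence at a time:
  Start: x ≡ 6 (mod 20).
  Combine with x ≡ 6 (mod 10): gcd(20, 10) = 10; 6 - 6 = 0, which IS divisible by 10, so compatible.
    Write x = 6 + 20·t and substitute into x ≡ 6 (mod 10): 20·t ≡ 6 − 6 = 0 (mod 10).
    Divide the congruence (and modulus) by g = 10: 2·t ≡ 0 (mod 1).
    Modulo 1 every t works; take t = 0.
    Then x = 6 + 20·0 = 6, valid modulo lcm(20, 10) = 20: x ≡ 6 (mod 20).
  Combine with x ≡ 4 (mod 18): gcd(20, 18) = 2; 4 - 6 = -2, which IS divisible by 2, so compatible.
    Write x = 6 + 20·t and substitute into x ≡ 4 (mod 18): 20·t ≡ 4 − 6 = -2 (mod 18).
    Divide the congruence (and modulus) by g = 2: 10·t ≡ -1 (mod 9).
    Reduce coefficients mod 9: 1·t ≡ 8 (mod 9).
    So t ≡ 8 (mod 9).
    Then x = 6 + 20·8 = 166, valid modulo lcm(20, 18) = 180: x ≡ 166 (mod 180).
Verify: 166 mod 20 = 6, 166 mod 10 = 6, 166 mod 18 = 4.

x ≡ 166 (mod 180).


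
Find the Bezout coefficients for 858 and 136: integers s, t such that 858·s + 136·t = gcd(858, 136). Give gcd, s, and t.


Euclidean algorithm on (858, 136) — divide until remainder is 0:
  858 = 6 · 136 + 42
  136 = 3 · 42 + 10
  42 = 4 · 10 + 2
  10 = 5 · 2 + 0
gcd(858, 136) = 2.
Track Bezout coefficients alongside the remainders: start with r₀ = 858 = a·1 + b·0 (s = 1, t = 0) and r₁ = 136 = a·0 + b·1 (s = 0, t = 1); each new remainder r_{k+1} = r_{k-1} − q_k·r_k inherits s_{k+1} = s_{k-1} − q_k·s_k, t_{k+1} = t_{k-1} − q_k·t_k, so r_k = a·s_k + b·t_k at every step:
  q = 6: r = 42, s = 1 − 6·0 = 1, t = 0 − 6·1 = -6  (check: 858·1 + 136·(-6) = 42)
  q = 3: r = 10, s = 0 − 3·1 = -3, t = 1 − 3·(-6) = 19  (check: 858·(-3) + 136·19 = 10)
  q = 4: r = 2, s = 1 − 4·(-3) = 13, t = -6 − 4·19 = -82  (check: 858·13 + 136·(-82) = 2)
The row with r = 2 (the gcd) gives the Bezout coefficients s = 13, t = -82.
Result: 858 · (13) + 136 · (-82) = 2.

gcd(858, 136) = 2; s = 13, t = -82 (check: 858·13 + 136·(-82) = 2).


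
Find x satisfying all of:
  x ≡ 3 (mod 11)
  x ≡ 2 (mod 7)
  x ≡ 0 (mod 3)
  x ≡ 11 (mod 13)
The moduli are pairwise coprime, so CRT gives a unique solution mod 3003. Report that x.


Product of moduli M = 11 · 7 · 3 · 13 = 3003.
Merge one congruence at a time:
  Start: x ≡ 3 (mod 11).
  Combine with x ≡ 2 (mod 7); new modulus lcm = 77.
    Write x = 3 + 11·t and substitute into x ≡ 2 (mod 7): 11·t ≡ 2 − 3 = -1 (mod 7).
    Reduce coefficients mod 7: 4·t ≡ 6 (mod 7).
    The inverse of 4 mod 7 is 2 (since 4·2 = 8 = 1·7 + 1), so t ≡ 2·6 = 12 ≡ 5 (mod 7).
    Then x = 3 + 11·5 = 58, valid modulo lcm(11, 7) = 77: x ≡ 58 (mod 77).
  Combine with x ≡ 0 (mod 3); new modulus lcm = 231.
    Write x = 58 + 77·t and substitute into x ≡ 0 (mod 3): 77·t ≡ 0 − 58 = -58 (mod 3).
    Reduce coefficients mod 3: 2·t ≡ 2 (mod 3).
    The inverse of 2 mod 3 is 2 (since 2·2 = 4 = 1·3 + 1), so t ≡ 2·2 = 4 ≡ 1 (mod 3).
    Then x = 58 + 77·1 = 135, valid modulo lcm(77, 3) = 231: x ≡ 135 (mod 231).
  Combine with x ≡ 11 (mod 13); new modulus lcm = 3003.
    Write x = 135 + 231·t and substitute into x ≡ 11 (mod 13): 231·t ≡ 11 − 135 = -124 (mod 13).
    Reduce coefficients mod 13: 10·t ≡ 6 (mod 13).
    The inverse of 10 mod 13 is 4 (since 10·4 = 40 = 3·13 + 1), so t ≡ 4·6 = 24 ≡ 11 (mod 13).
    Then x = 135 + 231·11 = 2676, valid modulo lcm(231, 13) = 3003: x ≡ 2676 (mod 3003).
Verify against each original: 2676 mod 11 = 3, 2676 mod 7 = 2, 2676 mod 3 = 0, 2676 mod 13 = 11.

x ≡ 2676 (mod 3003).


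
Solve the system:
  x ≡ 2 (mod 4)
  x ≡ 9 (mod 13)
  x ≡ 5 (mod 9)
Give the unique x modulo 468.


Moduli 4, 13, 9 are pairwise coprime; by CRT there is a unique solution modulo M = 4 · 13 · 9 = 468.
Solve pairwise, accumulating the modulus:
  Start with x ≡ 2 (mod 4).
  Combine with x ≡ 9 (mod 13): since gcd(4, 13) = 1, we get a unique residue mod 52.
    Write x = 2 + 4·t and substitute into x ≡ 9 (mod 13): 4·t ≡ 9 − 2 = 7 (mod 13).
    The inverse of 4 mod 13 is 10 (since 4·10 = 40 = 3·13 + 1), so t ≡ 10·7 = 70 ≡ 5 (mod 13).
    Then x = 2 + 4·5 = 22, valid modulo lcm(4, 13) = 52: x ≡ 22 (mod 52).
  Combine with x ≡ 5 (mod 9): since gcd(52, 9) = 1, we get a unique residue mod 468.
    Write x = 22 + 52·t and substitute into x ≡ 5 (mod 9): 52·t ≡ 5 − 22 = -17 (mod 9).
    Reduce coefficients mod 9: 7·t ≡ 1 (mod 9).
    The inverse of 7 mod 9 is 4 (since 7·4 = 28 = 3·9 + 1), so t ≡ 4·1 = 4 ≡ 4 (mod 9).
    Then x = 22 + 52·4 = 230, valid modulo lcm(52, 9) = 468: x ≡ 230 (mod 468).
Verify: 230 mod 4 = 2 ✓, 230 mod 13 = 9 ✓, 230 mod 9 = 5 ✓.

x ≡ 230 (mod 468).


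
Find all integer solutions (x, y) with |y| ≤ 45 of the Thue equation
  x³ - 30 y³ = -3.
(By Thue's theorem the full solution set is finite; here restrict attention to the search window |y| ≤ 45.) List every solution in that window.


The equation is x³ - 30y³ = -3. For fixed y, x³ = 30·y³ − 3, so a solution requires the RHS to be a perfect cube.
Strategy: iterate y from -45 to 45, compute RHS = 30·y³ − 3, and check whether it is a (positive or negative) perfect cube.
Check small values of y:
  y = 0: RHS = -3 is not a perfect cube.
  y = 1: RHS = 27 = (3)³ ⇒ x = 3 works.
  y = -1: RHS = -33 is not a perfect cube.
  y = 2: RHS = 237 is not a perfect cube.
  y = -2: RHS = -243 is not a perfect cube.
  y = 3: RHS = 807 is not a perfect cube.
  y = -3: RHS = -813 is not a perfect cube.
Continuing the search up to |y| = 45 finds no further solutions beyond those listed.
Collected solutions: (3, 1).

Solutions (with |y| ≤ 45): (3, 1).


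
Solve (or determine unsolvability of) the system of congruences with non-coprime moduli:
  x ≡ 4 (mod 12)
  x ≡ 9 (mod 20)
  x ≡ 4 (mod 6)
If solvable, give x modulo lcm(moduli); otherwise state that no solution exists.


Moduli 12, 20, 6 are not pairwise coprime, so CRT works modulo lcm(m_i) when all pairwise compatibility conditions hold.
Pairwise compatibility: gcd(m_i, m_j) must divide a_i - a_j for every pair.
Merge one congruence at a time:
  Start: x ≡ 4 (mod 12).
  Combine with x ≡ 9 (mod 20): gcd(12, 20) = 4, and 9 - 4 = 5 is NOT divisible by 4.
    ⇒ system is inconsistent (no integer solution).

No solution (the system is inconsistent).


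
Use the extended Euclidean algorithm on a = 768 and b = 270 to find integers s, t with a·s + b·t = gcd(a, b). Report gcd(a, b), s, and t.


Euclidean algorithm on (768, 270) — divide until remainder is 0:
  768 = 2 · 270 + 228
  270 = 1 · 228 + 42
  228 = 5 · 42 + 18
  42 = 2 · 18 + 6
  18 = 3 · 6 + 0
gcd(768, 270) = 6.
Track Bezout coefficients alongside the remainders: start with r₀ = 768 = a·1 + b·0 (s = 1, t = 0) and r₁ = 270 = a·0 + b·1 (s = 0, t = 1); each new remainder r_{k+1} = r_{k-1} − q_k·r_k inherits s_{k+1} = s_{k-1} − q_k·s_k, t_{k+1} = t_{k-1} − q_k·t_k, so r_k = a·s_k + b·t_k at every step:
  q = 2: r = 228, s = 1 − 2·0 = 1, t = 0 − 2·1 = -2  (check: 768·1 + 270·(-2) = 228)
  q = 1: r = 42, s = 0 − 1·1 = -1, t = 1 − 1·(-2) = 3  (check: 768·(-1) + 270·3 = 42)
  q = 5: r = 18, s = 1 − 5·(-1) = 6, t = -2 − 5·3 = -17  (check: 768·6 + 270·(-17) = 18)
  q = 2: r = 6, s = -1 − 2·6 = -13, t = 3 − 2·(-17) = 37  (check: 768·(-13) + 270·37 = 6)
The row with r = 6 (the gcd) gives the Bezout coefficients s = -13, t = 37.
Result: 768 · (-13) + 270 · (37) = 6.

gcd(768, 270) = 6; s = -13, t = 37 (check: 768·(-13) + 270·37 = 6).


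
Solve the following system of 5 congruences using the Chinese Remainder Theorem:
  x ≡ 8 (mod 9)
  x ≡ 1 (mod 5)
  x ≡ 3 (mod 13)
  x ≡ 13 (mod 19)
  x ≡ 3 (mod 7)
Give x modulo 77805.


Product of moduli M = 9 · 5 · 13 · 19 · 7 = 77805.
Merge one congruence at a time:
  Start: x ≡ 8 (mod 9).
  Combine with x ≡ 1 (mod 5); new modulus lcm = 45.
    Write x = 8 + 9·t and substitute into x ≡ 1 (mod 5): 9·t ≡ 1 − 8 = -7 (mod 5).
    Reduce coefficients mod 5: 4·t ≡ 3 (mod 5).
    The inverse of 4 mod 5 is 4 (since 4·4 = 16 = 3·5 + 1), so t ≡ 4·3 = 12 ≡ 2 (mod 5).
    Then x = 8 + 9·2 = 26, valid modulo lcm(9, 5) = 45: x ≡ 26 (mod 45).
  Combine with x ≡ 3 (mod 13); new modulus lcm = 585.
    Write x = 26 + 45·t and substitute into x ≡ 3 (mod 13): 45·t ≡ 3 − 26 = -23 (mod 13).
    Reduce coefficients mod 13: 6·t ≡ 3 (mod 13).
    The inverse of 6 mod 13 is 11 (since 6·11 = 66 = 5·13 + 1), so t ≡ 11·3 = 33 ≡ 7 (mod 13).
    Then x = 26 + 45·7 = 341, valid modulo lcm(45, 13) = 585: x ≡ 341 (mod 585).
  Combine with x ≡ 13 (mod 19); new modulus lcm = 11115.
    Write x = 341 + 585·t and substitute into x ≡ 13 (mod 19): 585·t ≡ 13 − 341 = -328 (mod 19).
    Reduce coefficients mod 19: 15·t ≡ 14 (mod 19).
    The inverse of 15 mod 19 is 14 (since 15·14 = 210 = 11·19 + 1), so t ≡ 14·14 = 196 ≡ 6 (mod 19).
    Then x = 341 + 585·6 = 3851, valid modulo lcm(585, 19) = 11115: x ≡ 3851 (mod 11115).
  Combine with x ≡ 3 (mod 7); new modulus lcm = 77805.
    Write x = 3851 + 11115·t and substitute into x ≡ 3 (mod 7): 11115·t ≡ 3 − 3851 = -3848 (mod 7).
    Reduce coefficients mod 7: 6·t ≡ 2 (mod 7).
    The inverse of 6 mod 7 is 6 (since 6·6 = 36 = 5·7 + 1), so t ≡ 6·2 = 12 ≡ 5 (mod 7).
    Then x = 3851 + 11115·5 = 59426, valid modulo lcm(11115, 7) = 77805: x ≡ 59426 (mod 77805).
Verify against each original: 59426 mod 9 = 8, 59426 mod 5 = 1, 59426 mod 13 = 3, 59426 mod 19 = 13, 59426 mod 7 = 3.

x ≡ 59426 (mod 77805).


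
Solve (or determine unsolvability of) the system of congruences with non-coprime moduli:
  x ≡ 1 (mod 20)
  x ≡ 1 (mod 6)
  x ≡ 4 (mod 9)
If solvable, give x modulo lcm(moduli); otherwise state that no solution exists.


Moduli 20, 6, 9 are not pairwise coprime, so CRT works modulo lcm(m_i) when all pairwise compatibility conditions hold.
Pairwise compatibility: gcd(m_i, m_j) must divide a_i - a_j for every pair.
Merge one congruence at a time:
  Start: x ≡ 1 (mod 20).
  Combine with x ≡ 1 (mod 6): gcd(20, 6) = 2; 1 - 1 = 0, which IS divisible by 2, so compatible.
    Write x = 1 + 20·t and substitute into x ≡ 1 (mod 6): 20·t ≡ 1 − 1 = 0 (mod 6).
    Divide the congruence (and modulus) by g = 2: 10·t ≡ 0 (mod 3).
    Reduce coefficients mod 3: 1·t ≡ 0 (mod 3).
    So t ≡ 0 (mod 3).
    Then x = 1 + 20·0 = 1, valid modulo lcm(20, 6) = 60: x ≡ 1 (mod 60).
  Combine with x ≡ 4 (mod 9): gcd(60, 9) = 3; 4 - 1 = 3, which IS divisible by 3, so compatible.
    Write x = 1 + 60·t and substitute into x ≡ 4 (mod 9): 60·t ≡ 4 − 1 = 3 (mod 9).
    Divide the congruence (and modulus) by g = 3: 20·t ≡ 1 (mod 3).
    Reduce coefficients mod 3: 2·t ≡ 1 (mod 3).
    The inverse of 2 mod 3 is 2 (since 2·2 = 4 = 1·3 + 1), so t ≡ 2·1 = 2 ≡ 2 (mod 3).
    Then x = 1 + 60·2 = 121, valid modulo lcm(60, 9) = 180: x ≡ 121 (mod 180).
Verify: 121 mod 20 = 1, 121 mod 6 = 1, 121 mod 9 = 4.

x ≡ 121 (mod 180).


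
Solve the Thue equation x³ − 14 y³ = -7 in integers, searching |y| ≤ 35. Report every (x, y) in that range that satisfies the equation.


The equation is x³ - 14y³ = -7. For fixed y, x³ = 14·y³ − 7, so a solution requires the RHS to be a perfect cube.
Strategy: iterate y from -35 to 35, compute RHS = 14·y³ − 7, and check whether it is a (positive or negative) perfect cube.
Check small values of y:
  y = 0: RHS = -7 is not a perfect cube.
  y = 1: RHS = 7 is not a perfect cube.
  y = -1: RHS = -21 is not a perfect cube.
  y = 2: RHS = 105 is not a perfect cube.
  y = -2: RHS = -119 is not a perfect cube.
  y = 3: RHS = 371 is not a perfect cube.
  y = -3: RHS = -385 is not a perfect cube.
Continuing the search up to |y| = 35 finds no solutions either.
No (x, y) in the scanned range satisfies the equation.

No integer solutions with |y| ≤ 35.


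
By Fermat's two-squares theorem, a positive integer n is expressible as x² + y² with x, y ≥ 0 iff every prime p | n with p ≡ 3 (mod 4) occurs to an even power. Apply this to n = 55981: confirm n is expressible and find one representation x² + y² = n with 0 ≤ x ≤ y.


Step 1: Factor n = 55981 = 17 · 37 · 89.
Step 2: Check the mod-4 condition on each prime factor: 17 ≡ 1 (mod 4), exponent 1; 37 ≡ 1 (mod 4), exponent 1; 89 ≡ 1 (mod 4), exponent 1.
All primes ≡ 3 (mod 4) appear to even exponent (or don't appear), so by the two-squares theorem n IS expressible as a sum of two squares.
Step 3: Build a representation. Here n = 17 · 37 · 89 is a product of primes ≡ 1 (mod 4). Each prime p ≡ 1 (mod 4) is itself a sum of two squares; find a² by testing p − a² for a perfect square:
  17: 17 − 1² = 16 = 4² ⇒ 17 = 1² + 4².
  37: 37 − 1² = 36 = 6² ⇒ 37 = 1² + 6².
  89: 89 − 1² = 88, 89 − 2² = 85, 89 − 3² = 80, 89 − 4² = 73, 89 − 5² = 64 = 8² ⇒ 89 = 5² + 8².
  Combine using the Brahmagupta–Fibonacci identity (a² + b²)(c² + d²) = (ac − bd)² + (ad + bc)² = (ac + bd)² + (ad − bc)²:
  17 · 37 = 629: from (1² + 4²)(1² + 6²), take (1·1 − 4·6, 1·6 + 4·1) = (1 − 24, 6 + 4) = (-23, 10); dropping signs (only squares matter) gives (23, 10); check 23² + 10² = 529 + 100 = 629 ✓.
  629 · 89 = 55981: from (23² + 10²)(5² + 8²), take (23·5 − 10·8, 23·8 + 10·5) = (115 − 80, 184 + 50) = (35, 234); check 35² + 234² = 1225 + 54756 = 55981 ✓.
Step 4: Order so x ≤ y and verify: 35² + 234² = 1225 + 54756 = 55981 = n. ✓

n = 55981 = 35² + 234² (one valid representation with x ≤ y).


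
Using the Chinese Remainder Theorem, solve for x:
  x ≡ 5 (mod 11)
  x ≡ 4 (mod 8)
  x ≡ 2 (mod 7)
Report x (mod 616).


Moduli 11, 8, 7 are pairwise coprime; by CRT there is a unique solution modulo M = 11 · 8 · 7 = 616.
Solve pairwise, accumulating the modulus:
  Start with x ≡ 5 (mod 11).
  Combine with x ≡ 4 (mod 8): since gcd(11, 8) = 1, we get a unique residue mod 88.
    Write x = 5 + 11·t and substitute into x ≡ 4 (mod 8): 11·t ≡ 4 − 5 = -1 (mod 8).
    Reduce coefficients mod 8: 3·t ≡ 7 (mod 8).
    The inverse of 3 mod 8 is 3 (since 3·3 = 9 = 1·8 + 1), so t ≡ 3·7 = 21 ≡ 5 (mod 8).
    Then x = 5 + 11·5 = 60, valid modulo lcm(11, 8) = 88: x ≡ 60 (mod 88).
  Combine with x ≡ 2 (mod 7): since gcd(88, 7) = 1, we get a unique residue mod 616.
    Write x = 60 + 88·t and substitute into x ≡ 2 (mod 7): 88·t ≡ 2 − 60 = -58 (mod 7).
    Reduce coefficients mod 7: 4·t ≡ 5 (mod 7).
    The inverse of 4 mod 7 is 2 (since 4·2 = 8 = 1·7 + 1), so t ≡ 2·5 = 10 ≡ 3 (mod 7).
    Then x = 60 + 88·3 = 324, valid modulo lcm(88, 7) = 616: x ≡ 324 (mod 616).
Verify: 324 mod 11 = 5 ✓, 324 mod 8 = 4 ✓, 324 mod 7 = 2 ✓.

x ≡ 324 (mod 616).


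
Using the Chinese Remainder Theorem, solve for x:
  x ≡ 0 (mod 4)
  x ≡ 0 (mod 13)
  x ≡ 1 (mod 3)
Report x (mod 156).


Moduli 4, 13, 3 are pairwise coprime; by CRT there is a unique solution modulo M = 4 · 13 · 3 = 156.
Solve pairwise, accumulating the modulus:
  Start with x ≡ 0 (mod 4).
  Combine with x ≡ 0 (mod 13): since gcd(4, 13) = 1, we get a unique residue mod 52.
    Write x = 0 + 4·t and substitute into x ≡ 0 (mod 13): 4·t ≡ 0 − 0 = 0 (mod 13).
    The inverse of 4 mod 13 is 10 (since 4·10 = 40 = 3·13 + 1), so t ≡ 10·0 = 0 ≡ 0 (mod 13).
    Then x = 0 + 4·0 = 0, valid modulo lcm(4, 13) = 52: x ≡ 0 (mod 52).
  Combine with x ≡ 1 (mod 3): since gcd(52, 3) = 1, we get a unique residue mod 156.
    Write x = 0 + 52·t and substitute into x ≡ 1 (mod 3): 52·t ≡ 1 − 0 = 1 (mod 3).
    Reduce coefficients mod 3: 1·t ≡ 1 (mod 3).
    So t ≡ 1 (mod 3).
    Then x = 0 + 52·1 = 52, valid modulo lcm(52, 3) = 156: x ≡ 52 (mod 156).
Verify: 52 mod 4 = 0 ✓, 52 mod 13 = 0 ✓, 52 mod 3 = 1 ✓.

x ≡ 52 (mod 156).


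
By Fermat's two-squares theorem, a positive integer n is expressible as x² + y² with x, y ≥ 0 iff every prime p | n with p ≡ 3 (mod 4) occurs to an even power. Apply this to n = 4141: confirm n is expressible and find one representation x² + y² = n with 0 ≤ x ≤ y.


Step 1: Factor n = 4141 = 41 · 101.
Step 2: Check the mod-4 condition on each prime factor: 41 ≡ 1 (mod 4), exponent 1; 101 ≡ 1 (mod 4), exponent 1.
All primes ≡ 3 (mod 4) appear to even exponent (or don't appear), so by the two-squares theorem n IS expressible as a sum of two squares.
Step 3: Build a representation. Here n = 41 · 101 is a product of primes ≡ 1 (mod 4). Each prime p ≡ 1 (mod 4) is itself a sum of two squares; find a² by testing p − a² for a perfect square:
  41: 41 − 1² = 40, 41 − 2² = 37, 41 − 3² = 32, 41 − 4² = 25 = 5² ⇒ 41 = 4² + 5².
  101: 101 − 1² = 100 = 10² ⇒ 101 = 1² + 10².
  Combine using the Brahmagupta–Fibonacci identity (a² + b²)(c² + d²) = (ac − bd)² + (ad + bc)² = (ac + bd)² + (ad − bc)²:
  41 · 101 = 4141: from (4² + 5²)(1² + 10²), take (4·1 − 5·10, 4·10 + 5·1) = (4 − 50, 40 + 5) = (-46, 45); dropping signs (only squares matter) gives (46, 45); check 46² + 45² = 2116 + 2025 = 4141 ✓.
Step 4: Order so x ≤ y and verify: 45² + 46² = 2025 + 2116 = 4141 = n. ✓

n = 4141 = 45² + 46² (one valid representation with x ≤ y).


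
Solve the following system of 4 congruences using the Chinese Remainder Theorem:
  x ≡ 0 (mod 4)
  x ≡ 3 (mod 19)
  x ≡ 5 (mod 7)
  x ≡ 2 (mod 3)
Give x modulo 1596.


Product of moduli M = 4 · 19 · 7 · 3 = 1596.
Merge one congruence at a time:
  Start: x ≡ 0 (mod 4).
  Combine with x ≡ 3 (mod 19); new modulus lcm = 76.
    Write x = 0 + 4·t and substitute into x ≡ 3 (mod 19): 4·t ≡ 3 − 0 = 3 (mod 19).
    The inverse of 4 mod 19 is 5 (since 4·5 = 20 = 1·19 + 1), so t ≡ 5·3 = 15 ≡ 15 (mod 19).
    Then x = 0 + 4·15 = 60, valid modulo lcm(4, 19) = 76: x ≡ 60 (mod 76).
  Combine with x ≡ 5 (mod 7); new modulus lcm = 532.
    Write x = 60 + 76·t and substitute into x ≡ 5 (mod 7): 76·t ≡ 5 − 60 = -55 (mod 7).
    Reduce coefficients mod 7: 6·t ≡ 1 (mod 7).
    The inverse of 6 mod 7 is 6 (since 6·6 = 36 = 5·7 + 1), so t ≡ 6·1 = 6 ≡ 6 (mod 7).
    Then x = 60 + 76·6 = 516, valid modulo lcm(76, 7) = 532: x ≡ 516 (mod 532).
  Combine with x ≡ 2 (mod 3); new modulus lcm = 1596.
    Write x = 516 + 532·t and substitute into x ≡ 2 (mod 3): 532·t ≡ 2 − 516 = -514 (mod 3).
    Reduce coefficients mod 3: 1·t ≡ 2 (mod 3).
    So t ≡ 2 (mod 3).
    Then x = 516 + 532·2 = 1580, valid modulo lcm(532, 3) = 1596: x ≡ 1580 (mod 1596).
Verify against each original: 1580 mod 4 = 0, 1580 mod 19 = 3, 1580 mod 7 = 5, 1580 mod 3 = 2.

x ≡ 1580 (mod 1596).


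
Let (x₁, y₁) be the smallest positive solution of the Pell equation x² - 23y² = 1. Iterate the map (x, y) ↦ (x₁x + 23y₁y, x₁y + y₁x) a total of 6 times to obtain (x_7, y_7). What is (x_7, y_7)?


Step 1: Find the fundamental solution (x₁, y₁) of x² - 23y² = 1.
  Expand √23 as a continued fraction. a₀ = ⌊√23⌋ = 4; iterate m_{k+1} = d_k·a_k − m_k, d_{k+1} = (23 − m_{k+1}²)/d_k, a_{k+1} = ⌊(a₀ + m_{k+1})/d_{k+1}⌋ (starting m₀ = 0, d₀ = 1), with convergents p_k = a_k·p_{k-1} + p_{k-2}, q_k = a_k·q_{k-1} + q_{k-2} (p₋₁ = 1, q₋₁ = 0):
  k = 0: a₀ = 4; p₀/q₀ = 4/1; p₀² − 23·q₀² = 16 − 23 = -7.
  k = 1: m = 4, d = 7, a = ⌊(4 + 4)/7⌋ = 1; p/q = (1·4 + 1)/(1·1 + 0) = 5/1; p² − 23·q² = 25 − 23 = 2.
  k = 2: m = 3, d = 2, a = ⌊(4 + 3)/2⌋ = 3; p/q = (3·5 + 4)/(3·1 + 1) = 19/4; p² − 23·q² = 361 − 368 = -7.
  k = 3: m = 3, d = 7, a = ⌊(4 + 3)/7⌋ = 1; p/q = (1·19 + 5)/(1·4 + 1) = 24/5; p² − 23·q² = 576 − 575 = 1.
  The first convergent with p² − 23·q² = 1 gives the fundamental solution (x₁, y₁) = (24, 5).
Step 2: Apply the recurrence (x_{n+1}, y_{n+1}) = (x₁x_n + 23y₁y_n, x₁y_n + y₁x_n) repeatedly.
  From (x_1, y_1) = (24, 5): x_2 = 24·24 + 23·5·5 = 1151; y_2 = 24·5 + 5·24 = 240.
  From (x_2, y_2) = (1151, 240): x_3 = 24·1151 + 23·5·240 = 55224; y_3 = 24·240 + 5·1151 = 11515.
  From (x_3, y_3) = (55224, 11515): x_4 = 24·55224 + 23·5·11515 = 2649601; y_4 = 24·11515 + 5·55224 = 552480.
  From (x_4, y_4) = (2649601, 552480): x_5 = 24·2649601 + 23·5·552480 = 127125624; y_5 = 24·552480 + 5·2649601 = 26507525.
  From (x_5, y_5) = (127125624, 26507525): x_6 = 24·127125624 + 23·5·26507525 = 6099380351; y_6 = 24·26507525 + 5·127125624 = 1271808720.
  From (x_6, y_6) = (6099380351, 1271808720): x_7 = 24·6099380351 + 23·5·1271808720 = 292643131224; y_7 = 24·1271808720 + 5·6099380351 = 61020311035.
Step 3: Verify x_7² - 23·y_7² = 85640002252587283738176 - 85640002252587283738175 = 1 (should be 1). ✓

(x_1, y_1) = (24, 5); (x_7, y_7) = (292643131224, 61020311035).


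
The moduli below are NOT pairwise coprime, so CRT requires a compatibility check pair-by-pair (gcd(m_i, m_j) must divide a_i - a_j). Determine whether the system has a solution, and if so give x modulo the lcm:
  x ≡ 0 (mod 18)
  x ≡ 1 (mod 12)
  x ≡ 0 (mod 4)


Moduli 18, 12, 4 are not pairwise coprime, so CRT works modulo lcm(m_i) when all pairwise compatibility conditions hold.
Pairwise compatibility: gcd(m_i, m_j) must divide a_i - a_j for every pair.
Merge one congruence at a time:
  Start: x ≡ 0 (mod 18).
  Combine with x ≡ 1 (mod 12): gcd(18, 12) = 6, and 1 - 0 = 1 is NOT divisible by 6.
    ⇒ system is inconsistent (no integer solution).

No solution (the system is inconsistent).


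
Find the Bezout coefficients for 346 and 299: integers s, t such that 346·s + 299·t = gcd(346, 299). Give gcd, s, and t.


Euclidean algorithm on (346, 299) — divide until remainder is 0:
  346 = 1 · 299 + 47
  299 = 6 · 47 + 17
  47 = 2 · 17 + 13
  17 = 1 · 13 + 4
  13 = 3 · 4 + 1
  4 = 4 · 1 + 0
gcd(346, 299) = 1.
Track Bezout coefficients alongside the remainders: start with r₀ = 346 = a·1 + b·0 (s = 1, t = 0) and r₁ = 299 = a·0 + b·1 (s = 0, t = 1); each new remainder r_{k+1} = r_{k-1} − q_k·r_k inherits s_{k+1} = s_{k-1} − q_k·s_k, t_{k+1} = t_{k-1} − q_k·t_k, so r_k = a·s_k + b·t_k at every step:
  q = 1: r = 47, s = 1 − 1·0 = 1, t = 0 − 1·1 = -1  (check: 346·1 + 299·(-1) = 47)
  q = 6: r = 17, s = 0 − 6·1 = -6, t = 1 − 6·(-1) = 7  (check: 346·(-6) + 299·7 = 17)
  q = 2: r = 13, s = 1 − 2·(-6) = 13, t = -1 − 2·7 = -15  (check: 346·13 + 299·(-15) = 13)
  q = 1: r = 4, s = -6 − 1·13 = -19, t = 7 − 1·(-15) = 22  (check: 346·(-19) + 299·22 = 4)
  q = 3: r = 1, s = 13 − 3·(-19) = 70, t = -15 − 3·22 = -81  (check: 346·70 + 299·(-81) = 1)
The row with r = 1 (the gcd) gives the Bezout coefficients s = 70, t = -81.
Result: 346 · (70) + 299 · (-81) = 1.

gcd(346, 299) = 1; s = 70, t = -81 (check: 346·70 + 299·(-81) = 1).


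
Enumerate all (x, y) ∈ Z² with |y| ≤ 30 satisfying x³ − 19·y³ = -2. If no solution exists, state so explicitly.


The equation is x³ - 19y³ = -2. For fixed y, x³ = 19·y³ − 2, so a solution requires the RHS to be a perfect cube.
Strategy: iterate y from -30 to 30, compute RHS = 19·y³ − 2, and check whether it is a (positive or negative) perfect cube.
Check small values of y:
  y = 0: RHS = -2 is not a perfect cube.
  y = 1: RHS = 17 is not a perfect cube.
  y = -1: RHS = -21 is not a perfect cube.
  y = 2: RHS = 150 is not a perfect cube.
  y = -2: RHS = -154 is not a perfect cube.
  y = 3: RHS = 511 is not a perfect cube.
  y = -3: RHS = -515 is not a perfect cube.
Continuing the search up to |y| = 30 finds no solutions either.
No (x, y) in the scanned range satisfies the equation.

No integer solutions with |y| ≤ 30.


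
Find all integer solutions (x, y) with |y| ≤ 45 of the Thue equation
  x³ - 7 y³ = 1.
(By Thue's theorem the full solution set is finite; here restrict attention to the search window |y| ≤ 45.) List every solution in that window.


The equation is x³ - 7y³ = 1. For fixed y, x³ = 7·y³ + 1, so a solution requires the RHS to be a perfect cube.
Strategy: iterate y from -45 to 45, compute RHS = 7·y³ + 1, and check whether it is a (positive or negative) perfect cube.
Check small values of y:
  y = 0: RHS = 1 = (1)³ ⇒ x = 1 works.
  y = 1: RHS = 8 = (2)³ ⇒ x = 2 works.
  y = -1: RHS = -6 is not a perfect cube.
  y = 2: RHS = 57 is not a perfect cube.
  y = -2: RHS = -55 is not a perfect cube.
  y = 3: RHS = 190 is not a perfect cube.
  y = -3: RHS = -188 is not a perfect cube.
Continuing the search up to |y| = 45 finds no further solutions beyond those listed.
Collected solutions: (1, 0), (2, 1).

Solutions (with |y| ≤ 45): (1, 0), (2, 1).


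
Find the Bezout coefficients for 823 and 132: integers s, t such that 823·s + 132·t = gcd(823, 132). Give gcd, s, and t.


Euclidean algorithm on (823, 132) — divide until remainder is 0:
  823 = 6 · 132 + 31
  132 = 4 · 31 + 8
  31 = 3 · 8 + 7
  8 = 1 · 7 + 1
  7 = 7 · 1 + 0
gcd(823, 132) = 1.
Track Bezout coefficients alongside the remainders: start with r₀ = 823 = a·1 + b·0 (s = 1, t = 0) and r₁ = 132 = a·0 + b·1 (s = 0, t = 1); each new remainder r_{k+1} = r_{k-1} − q_k·r_k inherits s_{k+1} = s_{k-1} − q_k·s_k, t_{k+1} = t_{k-1} − q_k·t_k, so r_k = a·s_k + b·t_k at every step:
  q = 6: r = 31, s = 1 − 6·0 = 1, t = 0 − 6·1 = -6  (check: 823·1 + 132·(-6) = 31)
  q = 4: r = 8, s = 0 − 4·1 = -4, t = 1 − 4·(-6) = 25  (check: 823·(-4) + 132·25 = 8)
  q = 3: r = 7, s = 1 − 3·(-4) = 13, t = -6 − 3·25 = -81  (check: 823·13 + 132·(-81) = 7)
  q = 1: r = 1, s = -4 − 1·13 = -17, t = 25 − 1·(-81) = 106  (check: 823·(-17) + 132·106 = 1)
The row with r = 1 (the gcd) gives the Bezout coefficients s = -17, t = 106.
Result: 823 · (-17) + 132 · (106) = 1.

gcd(823, 132) = 1; s = -17, t = 106 (check: 823·(-17) + 132·106 = 1).


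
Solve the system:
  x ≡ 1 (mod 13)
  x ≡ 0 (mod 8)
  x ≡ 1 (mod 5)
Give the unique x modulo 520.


Moduli 13, 8, 5 are pairwise coprime; by CRT there is a unique solution modulo M = 13 · 8 · 5 = 520.
Solve pairwise, accumulating the modulus:
  Start with x ≡ 1 (mod 13).
  Combine with x ≡ 0 (mod 8): since gcd(13, 8) = 1, we get a unique residue mod 104.
    Write x = 1 + 13·t and substitute into x ≡ 0 (mod 8): 13·t ≡ 0 − 1 = -1 (mod 8).
    Reduce coefficients mod 8: 5·t ≡ 7 (mod 8).
    The inverse of 5 mod 8 is 5 (since 5·5 = 25 = 3·8 + 1), so t ≡ 5·7 = 35 ≡ 3 (mod 8).
    Then x = 1 + 13·3 = 40, valid modulo lcm(13, 8) = 104: x ≡ 40 (mod 104).
  Combine with x ≡ 1 (mod 5): since gcd(104, 5) = 1, we get a unique residue mod 520.
    Write x = 40 + 104·t and substitute into x ≡ 1 (mod 5): 104·t ≡ 1 − 40 = -39 (mod 5).
    Reduce coefficients mod 5: 4·t ≡ 1 (mod 5).
    The inverse of 4 mod 5 is 4 (since 4·4 = 16 = 3·5 + 1), so t ≡ 4·1 = 4 ≡ 4 (mod 5).
    Then x = 40 + 104·4 = 456, valid modulo lcm(104, 5) = 520: x ≡ 456 (mod 520).
Verify: 456 mod 13 = 1 ✓, 456 mod 8 = 0 ✓, 456 mod 5 = 1 ✓.

x ≡ 456 (mod 520).


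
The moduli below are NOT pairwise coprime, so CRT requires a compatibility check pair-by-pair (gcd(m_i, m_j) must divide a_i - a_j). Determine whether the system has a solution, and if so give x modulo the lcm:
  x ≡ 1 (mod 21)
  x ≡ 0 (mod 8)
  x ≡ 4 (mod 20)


Moduli 21, 8, 20 are not pairwise coprime, so CRT works modulo lcm(m_i) when all pairwise compatibility conditions hold.
Pairwise compatibility: gcd(m_i, m_j) must divide a_i - a_j for every pair.
Merge one congruence at a time:
  Start: x ≡ 1 (mod 21).
  Combine with x ≡ 0 (mod 8): gcd(21, 8) = 1; 0 - 1 = -1, which IS divisible by 1, so compatible.
    Write x = 1 + 21·t and substitute into x ≡ 0 (mod 8): 21·t ≡ 0 − 1 = -1 (mod 8).
    Reduce coefficients mod 8: 5·t ≡ 7 (mod 8).
    The inverse of 5 mod 8 is 5 (since 5·5 = 25 = 3·8 + 1), so t ≡ 5·7 = 35 ≡ 3 (mod 8).
    Then x = 1 + 21·3 = 64, valid modulo lcm(21, 8) = 168: x ≡ 64 (mod 168).
  Combine with x ≡ 4 (mod 20): gcd(168, 20) = 4; 4 - 64 = -60, which IS divisible by 4, so compatible.
    Write x = 64 + 168·t and substitute into x ≡ 4 (mod 20): 168·t ≡ 4 − 64 = -60 (mod 20).
    Divide the congruence (and modulus) by g = 4: 42·t ≡ -15 (mod 5).
    Reduce coefficients mod 5: 2·t ≡ 0 (mod 5).
    The inverse of 2 mod 5 is 3 (since 2·3 = 6 = 1·5 + 1), so t ≡ 3·0 = 0 ≡ 0 (mod 5).
    Then x = 64 + 168·0 = 64, valid modulo lcm(168, 20) = 840: x ≡ 64 (mod 840).
Verify: 64 mod 21 = 1, 64 mod 8 = 0, 64 mod 20 = 4.

x ≡ 64 (mod 840).


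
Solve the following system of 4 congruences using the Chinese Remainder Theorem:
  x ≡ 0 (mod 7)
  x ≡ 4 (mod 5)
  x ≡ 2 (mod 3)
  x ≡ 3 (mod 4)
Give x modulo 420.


Product of moduli M = 7 · 5 · 3 · 4 = 420.
Merge one congruence at a time:
  Start: x ≡ 0 (mod 7).
  Combine with x ≡ 4 (mod 5); new modulus lcm = 35.
    Write x = 0 + 7·t and substitute into x ≡ 4 (mod 5): 7·t ≡ 4 − 0 = 4 (mod 5).
    Reduce coefficients mod 5: 2·t ≡ 4 (mod 5).
    The inverse of 2 mod 5 is 3 (since 2·3 = 6 = 1·5 + 1), so t ≡ 3·4 = 12 ≡ 2 (mod 5).
    Then x = 0 + 7·2 = 14, valid modulo lcm(7, 5) = 35: x ≡ 14 (mod 35).
  Combine with x ≡ 2 (mod 3); new modulus lcm = 105.
    Write x = 14 + 35·t and substitute into x ≡ 2 (mod 3): 35·t ≡ 2 − 14 = -12 (mod 3).
    Reduce coefficients mod 3: 2·t ≡ 0 (mod 3).
    The inverse of 2 mod 3 is 2 (since 2·2 = 4 = 1·3 + 1), so t ≡ 2·0 = 0 ≡ 0 (mod 3).
    Then x = 14 + 35·0 = 14, valid modulo lcm(35, 3) = 105: x ≡ 14 (mod 105).
  Combine with x ≡ 3 (mod 4); new modulus lcm = 420.
    Write x = 14 + 105·t and substitute into x ≡ 3 (mod 4): 105·t ≡ 3 − 14 = -11 (mod 4).
    Reduce coefficients mod 4: 1·t ≡ 1 (mod 4).
    So t ≡ 1 (mod 4).
    Then x = 14 + 105·1 = 119, valid modulo lcm(105, 4) = 420: x ≡ 119 (mod 420).
Verify against each original: 119 mod 7 = 0, 119 mod 5 = 4, 119 mod 3 = 2, 119 mod 4 = 3.

x ≡ 119 (mod 420).


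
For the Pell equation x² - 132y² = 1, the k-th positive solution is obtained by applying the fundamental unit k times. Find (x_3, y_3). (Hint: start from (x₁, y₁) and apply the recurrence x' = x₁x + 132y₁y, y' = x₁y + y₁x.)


Step 1: Find the fundamental solution (x₁, y₁) of x² - 132y² = 1.
  Expand √132 as a continued fraction. a₀ = ⌊√132⌋ = 11; iterate m_{k+1} = d_k·a_k − m_k, d_{k+1} = (132 − m_{k+1}²)/d_k, a_{k+1} = ⌊(a₀ + m_{k+1})/d_{k+1}⌋ (starting m₀ = 0, d₀ = 1), with convergents p_k = a_k·p_{k-1} + p_{k-2}, q_k = a_k·q_{k-1} + q_{k-2} (p₋₁ = 1, q₋₁ = 0):
  k = 0: a₀ = 11; p₀/q₀ = 11/1; p₀² − 132·q₀² = 121 − 132 = -11.
  k = 1: m = 11, d = 11, a = ⌊(11 + 11)/11⌋ = 2; p/q = (2·11 + 1)/(2·1 + 0) = 23/2; p² − 132·q² = 529 − 528 = 1.
  The first convergent with p² − 132·q² = 1 gives the fundamental solution (x₁, y₁) = (23, 2).
Step 2: Apply the recurrence (x_{n+1}, y_{n+1}) = (x₁x_n + 132y₁y_n, x₁y_n + y₁x_n) repeatedly.
  From (x_1, y_1) = (23, 2): x_2 = 23·23 + 132·2·2 = 1057; y_2 = 23·2 + 2·23 = 92.
  From (x_2, y_2) = (1057, 92): x_3 = 23·1057 + 132·2·92 = 48599; y_3 = 23·92 + 2·1057 = 4230.
Step 3: Verify x_3² - 132·y_3² = 2361862801 - 2361862800 = 1 (should be 1). ✓

(x_1, y_1) = (23, 2); (x_3, y_3) = (48599, 4230).


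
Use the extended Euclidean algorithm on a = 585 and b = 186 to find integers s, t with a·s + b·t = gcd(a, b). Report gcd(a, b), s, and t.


Euclidean algorithm on (585, 186) — divide until remainder is 0:
  585 = 3 · 186 + 27
  186 = 6 · 27 + 24
  27 = 1 · 24 + 3
  24 = 8 · 3 + 0
gcd(585, 186) = 3.
Track Bezout coefficients alongside the remainders: start with r₀ = 585 = a·1 + b·0 (s = 1, t = 0) and r₁ = 186 = a·0 + b·1 (s = 0, t = 1); each new remainder r_{k+1} = r_{k-1} − q_k·r_k inherits s_{k+1} = s_{k-1} − q_k·s_k, t_{k+1} = t_{k-1} − q_k·t_k, so r_k = a·s_k + b·t_k at every step:
  q = 3: r = 27, s = 1 − 3·0 = 1, t = 0 − 3·1 = -3  (check: 585·1 + 186·(-3) = 27)
  q = 6: r = 24, s = 0 − 6·1 = -6, t = 1 − 6·(-3) = 19  (check: 585·(-6) + 186·19 = 24)
  q = 1: r = 3, s = 1 − 1·(-6) = 7, t = -3 − 1·19 = -22  (check: 585·7 + 186·(-22) = 3)
The row with r = 3 (the gcd) gives the Bezout coefficients s = 7, t = -22.
Result: 585 · (7) + 186 · (-22) = 3.

gcd(585, 186) = 3; s = 7, t = -22 (check: 585·7 + 186·(-22) = 3).


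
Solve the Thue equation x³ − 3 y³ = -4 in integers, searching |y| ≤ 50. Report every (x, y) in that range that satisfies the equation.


The equation is x³ - 3y³ = -4. For fixed y, x³ = 3·y³ − 4, so a solution requires the RHS to be a perfect cube.
Strategy: iterate y from -50 to 50, compute RHS = 3·y³ − 4, and check whether it is a (positive or negative) perfect cube.
Check small values of y:
  y = 0: RHS = -4 is not a perfect cube.
  y = 1: RHS = -1 = (-1)³ ⇒ x = -1 works.
  y = -1: RHS = -7 is not a perfect cube.
  y = 2: RHS = 20 is not a perfect cube.
  y = -2: RHS = -28 is not a perfect cube.
  y = 3: RHS = 77 is not a perfect cube.
  y = -3: RHS = -85 is not a perfect cube.
Continuing the search up to |y| = 50 finds no further solutions beyond those listed.
Collected solutions: (-1, 1).

Solutions (with |y| ≤ 50): (-1, 1).


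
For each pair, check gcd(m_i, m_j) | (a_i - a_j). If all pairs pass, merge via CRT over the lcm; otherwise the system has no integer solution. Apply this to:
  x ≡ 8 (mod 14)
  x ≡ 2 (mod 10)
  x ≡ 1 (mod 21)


Moduli 14, 10, 21 are not pairwise coprime, so CRT works modulo lcm(m_i) when all pairwise compatibility conditions hold.
Pairwise compatibility: gcd(m_i, m_j) must divide a_i - a_j for every pair.
Merge one congruence at a time:
  Start: x ≡ 8 (mod 14).
  Combine with x ≡ 2 (mod 10): gcd(14, 10) = 2; 2 - 8 = -6, which IS divisible by 2, so compatible.
    Write x = 8 + 14·t and substitute into x ≡ 2 (mod 10): 14·t ≡ 2 − 8 = -6 (mod 10).
    Divide the congruence (and modulus) by g = 2: 7·t ≡ -3 (mod 5).
    Reduce coefficients mod 5: 2·t ≡ 2 (mod 5).
    The inverse of 2 mod 5 is 3 (since 2·3 = 6 = 1·5 + 1), so t ≡ 3·2 = 6 ≡ 1 (mod 5).
    Then x = 8 + 14·1 = 22, valid modulo lcm(14, 10) = 70: x ≡ 22 (mod 70).
  Combine with x ≡ 1 (mod 21): gcd(70, 21) = 7; 1 - 22 = -21, which IS divisible by 7, so compatible.
    Write x = 22 + 70·t and substitute into x ≡ 1 (mod 21): 70·t ≡ 1 − 22 = -21 (mod 21).
    Divide the congruence (and modulus) by g = 7: 10·t ≡ -3 (mod 3).
    Reduce coefficients mod 3: 1·t ≡ 0 (mod 3).
    So t ≡ 0 (mod 3).
    Then x = 22 + 70·0 = 22, valid modulo lcm(70, 21) = 210: x ≡ 22 (mod 210).
Verify: 22 mod 14 = 8, 22 mod 10 = 2, 22 mod 21 = 1.

x ≡ 22 (mod 210).


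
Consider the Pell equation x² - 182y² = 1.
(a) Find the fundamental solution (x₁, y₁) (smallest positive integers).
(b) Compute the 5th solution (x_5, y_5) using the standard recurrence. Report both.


Step 1: Find the fundamental solution (x₁, y₁) of x² - 182y² = 1.
  Expand √182 as a continued fraction. a₀ = ⌊√182⌋ = 13; iterate m_{k+1} = d_k·a_k − m_k, d_{k+1} = (182 − m_{k+1}²)/d_k, a_{k+1} = ⌊(a₀ + m_{k+1})/d_{k+1}⌋ (starting m₀ = 0, d₀ = 1), with convergents p_k = a_k·p_{k-1} + p_{k-2}, q_k = a_k·q_{k-1} + q_{k-2} (p₋₁ = 1, q₋₁ = 0):
  k = 0: a₀ = 13; p₀/q₀ = 13/1; p₀² − 182·q₀² = 169 − 182 = -13.
  k = 1: m = 13, d = 13, a = ⌊(13 + 13)/13⌋ = 2; p/q = (2·13 + 1)/(2·1 + 0) = 27/2; p² − 182·q² = 729 − 728 = 1.
  The first convergent with p² − 182·q² = 1 gives the fundamental solution (x₁, y₁) = (27, 2).
Step 2: Apply the recurrence (x_{n+1}, y_{n+1}) = (x₁x_n + 182y₁y_n, x₁y_n + y₁x_n) repeatedly.
  From (x_1, y_1) = (27, 2): x_2 = 27·27 + 182·2·2 = 1457; y_2 = 27·2 + 2·27 = 108.
  From (x_2, y_2) = (1457, 108): x_3 = 27·1457 + 182·2·108 = 78651; y_3 = 27·108 + 2·1457 = 5830.
  From (x_3, y_3) = (78651, 5830): x_4 = 27·78651 + 182·2·5830 = 4245697; y_4 = 27·5830 + 2·78651 = 314712.
  From (x_4, y_4) = (4245697, 314712): x_5 = 27·4245697 + 182·2·314712 = 229188987; y_5 = 27·314712 + 2·4245697 = 16988618.
Step 3: Verify x_5² - 182·y_5² = 52527591762086169 - 52527591762086168 = 1 (should be 1). ✓

(x_1, y_1) = (27, 2); (x_5, y_5) = (229188987, 16988618).


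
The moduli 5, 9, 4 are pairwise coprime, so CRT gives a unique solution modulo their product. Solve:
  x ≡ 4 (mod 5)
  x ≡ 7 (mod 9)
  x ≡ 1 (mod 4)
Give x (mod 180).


Moduli 5, 9, 4 are pairwise coprime; by CRT there is a unique solution modulo M = 5 · 9 · 4 = 180.
Solve pairwise, accumulating the modulus:
  Start with x ≡ 4 (mod 5).
  Combine with x ≡ 7 (mod 9): since gcd(5, 9) = 1, we get a unique residue mod 45.
    Write x = 4 + 5·t and substitute into x ≡ 7 (mod 9): 5·t ≡ 7 − 4 = 3 (mod 9).
    The inverse of 5 mod 9 is 2 (since 5·2 = 10 = 1·9 + 1), so t ≡ 2·3 = 6 ≡ 6 (mod 9).
    Then x = 4 + 5·6 = 34, valid modulo lcm(5, 9) = 45: x ≡ 34 (mod 45).
  Combine with x ≡ 1 (mod 4): since gcd(45, 4) = 1, we get a unique residue mod 180.
    Write x = 34 + 45·t and substitute into x ≡ 1 (mod 4): 45·t ≡ 1 − 34 = -33 (mod 4).
    Reduce coefficients mod 4: 1·t ≡ 3 (mod 4).
    So t ≡ 3 (mod 4).
    Then x = 34 + 45·3 = 169, valid modulo lcm(45, 4) = 180: x ≡ 169 (mod 180).
Verify: 169 mod 5 = 4 ✓, 169 mod 9 = 7 ✓, 169 mod 4 = 1 ✓.

x ≡ 169 (mod 180).


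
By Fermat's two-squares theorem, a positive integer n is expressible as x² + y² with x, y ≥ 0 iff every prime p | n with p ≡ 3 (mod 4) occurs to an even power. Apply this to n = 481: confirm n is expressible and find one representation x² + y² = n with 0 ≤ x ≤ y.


Step 1: Factor n = 481 = 13 · 37.
Step 2: Check the mod-4 condition on each prime factor: 13 ≡ 1 (mod 4), exponent 1; 37 ≡ 1 (mod 4), exponent 1.
All primes ≡ 3 (mod 4) appear to even exponent (or don't appear), so by the two-squares theorem n IS expressible as a sum of two squares.
Step 3: Build a representation. Here n = 13 · 37 is a product of primes ≡ 1 (mod 4). Each prime p ≡ 1 (mod 4) is itself a sum of two squares; find a² by testing p − a² for a perfect square:
  13: 13 − 1² = 12, 13 − 2² = 9 = 3² ⇒ 13 = 2² + 3².
  37: 37 − 1² = 36 = 6² ⇒ 37 = 1² + 6².
  Combine using the Brahmagupta–Fibonacci identity (a² + b²)(c² + d²) = (ac − bd)² + (ad + bc)² = (ac + bd)² + (ad − bc)²:
  13 · 37 = 481: from (2² + 3²)(1² + 6²), take (2·1 − 3·6, 2·6 + 3·1) = (2 − 18, 12 + 3) = (-16, 15); dropping signs (only squares matter) gives (16, 15); check 16² + 15² = 256 + 225 = 481 ✓.
Step 4: Order so x ≤ y and verify: 15² + 16² = 225 + 256 = 481 = n. ✓

n = 481 = 15² + 16² (one valid representation with x ≤ y).
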